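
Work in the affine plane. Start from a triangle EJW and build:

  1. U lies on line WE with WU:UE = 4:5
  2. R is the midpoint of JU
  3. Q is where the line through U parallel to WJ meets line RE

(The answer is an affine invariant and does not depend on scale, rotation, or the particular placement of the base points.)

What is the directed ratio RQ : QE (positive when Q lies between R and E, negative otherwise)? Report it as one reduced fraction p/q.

RQ:QE = 2/5

Choose coordinates E = (0, 0), J = (1, 0), W = (0, 1).
1. U lies on line WE with WU:UE = 4:5 ⇒ U = (0, 5/9)
2. R is the midpoint of JU ⇒ R = (1/2, 5/18)
3. Q is where the line through U parallel to WJ meets line RE ⇒ Q = (5/14, 25/126)
Q = R + t·(E−R) with t = 2/7, so RQ:QE = t:(1−t) = 2/7:5/7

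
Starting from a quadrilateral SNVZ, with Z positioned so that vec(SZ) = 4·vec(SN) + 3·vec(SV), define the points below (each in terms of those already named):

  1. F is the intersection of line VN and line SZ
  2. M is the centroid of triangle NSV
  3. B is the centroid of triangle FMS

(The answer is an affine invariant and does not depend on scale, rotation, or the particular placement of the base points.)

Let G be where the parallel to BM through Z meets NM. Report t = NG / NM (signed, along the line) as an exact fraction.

t = -9/4

Work in coordinates with S = (0, 0), N = (1, 0), V = (0, 1), Z = (4, 3).
1. F is the intersection of line VN and line SZ ⇒ F = (4/7, 3/7)
2. M is the centroid of triangle NSV ⇒ M = (1/3, 1/3)
3. B is the centroid of triangle FMS ⇒ B = (19/63, 16/63)
through Z parallel to BM: direction (2/63, 5/63); meets NM at G = (5/2, -3/4)
G = N + t·(M−N) with t = -9/4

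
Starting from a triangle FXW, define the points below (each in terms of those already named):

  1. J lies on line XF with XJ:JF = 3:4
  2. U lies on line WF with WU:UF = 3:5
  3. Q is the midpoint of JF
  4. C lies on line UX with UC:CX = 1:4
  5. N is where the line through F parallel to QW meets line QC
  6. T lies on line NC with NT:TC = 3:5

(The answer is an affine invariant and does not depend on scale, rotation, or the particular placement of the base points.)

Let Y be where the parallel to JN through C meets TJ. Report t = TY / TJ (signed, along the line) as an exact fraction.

Set F = (0, 0), X = (1, 0), W = (0, 1); any affine frame gives the same invariant.
1. J lies on line XF with XJ:JF = 3:4 ⇒ J = (4/7, 0)
2. U lies on line WF with WU:UF = 3:5 ⇒ U = (0, 5/8)
3. Q is the midpoint of JF ⇒ Q = (2/7, 0)
4. C lies on line UX with UC:CX = 1:4 ⇒ C = (1/5, 1/2)
5. N is where the line through F parallel to QW meets line QC ⇒ N = (5/7, -5/2)
6. T lies on line NC with NT:TC = 3:5 ⇒ T = (73/140, -11/8)
through C parallel to JN: direction (1/7, -5/2); meets TJ at Y = (46/105, -11/3)
Y = T + t·(J−T) with t = -5/3

t = -5/3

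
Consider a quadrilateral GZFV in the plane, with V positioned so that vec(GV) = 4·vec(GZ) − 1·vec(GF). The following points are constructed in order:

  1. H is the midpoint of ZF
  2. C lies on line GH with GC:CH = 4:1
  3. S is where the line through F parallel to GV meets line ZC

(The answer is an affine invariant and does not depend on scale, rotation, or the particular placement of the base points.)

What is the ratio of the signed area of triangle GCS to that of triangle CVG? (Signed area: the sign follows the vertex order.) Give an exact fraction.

Set G = (0, 0), Z = (1, 0), F = (0, 1), V = (4, -1); any affine frame gives the same invariant.
1. H is the midpoint of ZF ⇒ H = (1/2, 1/2)
2. C lies on line GH with GC:CH = 4:1 ⇒ C = (2/5, 2/5)
3. S is where the line through F parallel to GV meets line ZC ⇒ S = (-4/5, 6/5)
2·[GCS] = 4/5, 2·[CVG] = -2
[GCS]:[CVG] = 4/5:-2 = -2/5

[GCS]:[CVG] = -2/5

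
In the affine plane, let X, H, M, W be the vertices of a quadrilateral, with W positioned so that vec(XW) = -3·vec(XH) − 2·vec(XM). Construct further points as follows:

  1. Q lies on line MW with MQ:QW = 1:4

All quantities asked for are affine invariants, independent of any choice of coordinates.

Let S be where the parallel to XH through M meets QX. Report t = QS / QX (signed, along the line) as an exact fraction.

Work in coordinates with X = (0, 0), H = (1, 0), M = (0, 1), W = (-3, -2).
1. Q lies on line MW with MQ:QW = 1:4 ⇒ Q = (-3/5, 2/5)
through M parallel to XH: direction (1, 0); meets QX at S = (-3/2, 1)
S = Q + t·(X−Q) with t = -3/2

t = -3/2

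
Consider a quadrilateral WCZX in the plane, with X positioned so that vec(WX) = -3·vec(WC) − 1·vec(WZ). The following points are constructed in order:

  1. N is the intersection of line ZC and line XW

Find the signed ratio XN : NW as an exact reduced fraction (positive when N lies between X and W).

XN:NW = -5

Set W = (0, 0), C = (1, 0), Z = (0, 1), X = (-3, -1); any affine frame gives the same invariant.
1. N is the intersection of line ZC and line XW ⇒ N = (3/4, 1/4)
N = X + t·(W−X) with t = 5/4, so XN:NW = t:(1−t) = 5/4:-1/4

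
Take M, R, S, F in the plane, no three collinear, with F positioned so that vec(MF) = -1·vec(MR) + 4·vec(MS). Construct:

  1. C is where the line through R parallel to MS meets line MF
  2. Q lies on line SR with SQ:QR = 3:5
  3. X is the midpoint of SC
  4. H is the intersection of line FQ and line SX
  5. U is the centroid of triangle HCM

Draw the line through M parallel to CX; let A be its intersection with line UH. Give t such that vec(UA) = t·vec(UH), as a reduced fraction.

Work in coordinates with M = (0, 0), R = (1, 0), S = (0, 1), F = (-1, 4).
1. C is where the line through R parallel to MS meets line MF ⇒ C = (1, -4)
2. Q lies on line SR with SQ:QR = 3:5 ⇒ Q = (3/8, 5/8)
3. X is the midpoint of SC ⇒ X = (1/2, -3/2)
4. H is the intersection of line FQ and line SX ⇒ H = (-3/14, 29/14)
5. U is the centroid of triangle HCM ⇒ U = (11/42, -9/14)
through M parallel to CX: direction (-1/2, 5/2); meets UH at A = (17/14, -85/14)
A = U + t·(H−U) with t = -2

t = -2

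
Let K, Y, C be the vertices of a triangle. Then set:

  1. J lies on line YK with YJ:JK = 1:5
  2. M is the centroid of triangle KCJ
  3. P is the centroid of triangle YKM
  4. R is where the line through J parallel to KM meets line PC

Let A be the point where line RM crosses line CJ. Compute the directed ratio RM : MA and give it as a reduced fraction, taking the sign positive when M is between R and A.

Assign K = (0, 0), Y = (1, 0), C = (0, 1) — the answer is frame-independent, so this choice is without loss of generality.
1. J lies on line YK with YJ:JK = 1:5 ⇒ J = (5/6, 0)
2. M is the centroid of triangle KCJ ⇒ M = (5/18, 1/3)
3. P is the centroid of triangle YKM ⇒ P = (23/54, 1/9)
4. R is where the line through J parallel to KM meets line PC ⇒ R = (115/189, -17/63)
line RM meets CJ at A = (-10/39, 17/13)
M = R + t·(A−R) with t = 13/34, so RM:MA = 13/34:21/34

RM:MA = 13/21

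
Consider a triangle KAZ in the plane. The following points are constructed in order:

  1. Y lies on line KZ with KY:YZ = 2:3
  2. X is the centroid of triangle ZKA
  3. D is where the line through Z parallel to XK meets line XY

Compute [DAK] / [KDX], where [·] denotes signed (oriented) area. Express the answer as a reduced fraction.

[DAK]:[KDX] = 3/2

Assign K = (0, 0), A = (1, 0), Z = (0, 1) — the answer is frame-independent, so this choice is without loss of generality.
1. Y lies on line KZ with KY:YZ = 2:3 ⇒ Y = (0, 2/5)
2. X is the centroid of triangle ZKA ⇒ X = (1/3, 1/3)
3. D is where the line through Z parallel to XK meets line XY ⇒ D = (-1/2, 1/2)
2·[DAK] = -1/2, 2·[KDX] = -1/3
[DAK]:[KDX] = -1/2:-1/3 = 3/2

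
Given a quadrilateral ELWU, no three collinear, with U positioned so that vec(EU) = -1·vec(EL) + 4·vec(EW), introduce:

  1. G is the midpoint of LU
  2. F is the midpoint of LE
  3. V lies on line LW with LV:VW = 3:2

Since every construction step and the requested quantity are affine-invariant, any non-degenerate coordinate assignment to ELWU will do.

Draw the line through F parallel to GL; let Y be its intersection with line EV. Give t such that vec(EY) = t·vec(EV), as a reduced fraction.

Set E = (0, 0), L = (1, 0), W = (0, 1), U = (-1, 4); any affine frame gives the same invariant.
1. G is the midpoint of LU ⇒ G = (0, 2)
2. F is the midpoint of LE ⇒ F = (1/2, 0)
3. V lies on line LW with LV:VW = 3:2 ⇒ V = (2/5, 3/5)
through F parallel to GL: direction (1, -2); meets EV at Y = (2/7, 3/7)
Y = E + t·(V−E) with t = 5/7

t = 5/7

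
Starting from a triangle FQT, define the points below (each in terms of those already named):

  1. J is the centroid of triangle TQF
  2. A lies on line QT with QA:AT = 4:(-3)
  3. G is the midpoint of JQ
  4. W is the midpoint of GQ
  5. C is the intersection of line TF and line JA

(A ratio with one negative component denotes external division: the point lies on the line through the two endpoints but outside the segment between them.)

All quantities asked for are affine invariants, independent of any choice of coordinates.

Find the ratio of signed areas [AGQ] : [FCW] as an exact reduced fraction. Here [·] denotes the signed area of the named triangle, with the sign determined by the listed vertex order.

[AGQ]:[FCW] = -8/7

Assign F = (0, 0), Q = (1, 0), T = (0, 1) — the answer is frame-independent, so this choice is without loss of generality.
1. J is the centroid of triangle TQF ⇒ J = (1/3, 1/3)
2. A lies on line QT with QA:AT = 4:(-3) ⇒ A = (-3, 4)
3. G is the midpoint of JQ ⇒ G = (2/3, 1/6)
4. W is the midpoint of GQ ⇒ W = (5/6, 1/12)
5. C is the intersection of line TF and line JA ⇒ C = (0, 7/10)
2·[AGQ] = 2/3, 2·[FCW] = -7/12
[AGQ]:[FCW] = 2/3:-7/12 = -8/7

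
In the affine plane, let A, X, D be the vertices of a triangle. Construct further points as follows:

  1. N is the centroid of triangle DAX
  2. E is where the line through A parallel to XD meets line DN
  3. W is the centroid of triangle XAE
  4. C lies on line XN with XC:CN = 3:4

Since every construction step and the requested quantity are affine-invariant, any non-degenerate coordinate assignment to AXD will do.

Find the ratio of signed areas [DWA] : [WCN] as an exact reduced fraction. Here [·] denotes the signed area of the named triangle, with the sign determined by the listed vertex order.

[DWA]:[WCN] = -7/2

Work in coordinates with A = (0, 0), X = (1, 0), D = (0, 1).
1. N is the centroid of triangle DAX ⇒ N = (1/3, 1/3)
2. E is where the line through A parallel to XD meets line DN ⇒ E = (1, -1)
3. W is the centroid of triangle XAE ⇒ W = (2/3, -1/3)
4. C lies on line XN with XC:CN = 3:4 ⇒ C = (5/7, 1/7)
2·[DWA] = -2/3, 2·[WCN] = 4/21
[DWA]:[WCN] = -2/3:4/21 = -7/2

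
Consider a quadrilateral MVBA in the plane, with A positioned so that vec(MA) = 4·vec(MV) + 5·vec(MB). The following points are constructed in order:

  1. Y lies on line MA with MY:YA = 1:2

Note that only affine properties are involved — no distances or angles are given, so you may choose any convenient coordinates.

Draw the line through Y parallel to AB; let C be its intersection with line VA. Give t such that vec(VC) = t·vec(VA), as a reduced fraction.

t = 2/3

Work in coordinates with M = (0, 0), V = (1, 0), B = (0, 1), A = (4, 5).
1. Y lies on line MA with MY:YA = 1:2 ⇒ Y = (4/3, 5/3)
through Y parallel to AB: direction (-4, -4); meets VA at C = (3, 10/3)
C = V + t·(A−V) with t = 2/3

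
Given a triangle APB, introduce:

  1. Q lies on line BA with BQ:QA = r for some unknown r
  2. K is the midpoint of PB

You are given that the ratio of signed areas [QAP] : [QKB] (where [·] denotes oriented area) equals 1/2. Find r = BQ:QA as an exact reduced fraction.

Work in coordinates with A = (0, 0), P = (1, 0), B = (0, 1).
1. With BQ:QA = r, write λ = r/(r+1) so Q = B + λ·(A−B); Q is affine-linear in λ
2. K is the midpoint of PB ⇒ K = (1/2, 1/2)
Every point depending on Q is an affine combination of Q and λ-independent points, so each such coordinate is linear in λ; the λ² term in each signed area is a multiple of (A−B)×(A−B) = 0, so 2·[QAP] and 2·[QKB] are each linear in λ. Evaluating at λ=0 and λ=1:
  2·[QAP] = −λ + 1,   2·[QKB] = 1/2·λ
So [QAP]:[QKB] = (−λ + 1) / (1/2·λ). Setting this equal to 1/2:
  −λ + 1 = 1/2·(1/2·λ)  ⇒  λ = 4/5
Then r = λ/(1−λ) = (4/5)/(1/5) = 4. Check: with r = 4, Q = (0, 1/5) and [QAP]:[QKB] = 1/2 as required.

r = 4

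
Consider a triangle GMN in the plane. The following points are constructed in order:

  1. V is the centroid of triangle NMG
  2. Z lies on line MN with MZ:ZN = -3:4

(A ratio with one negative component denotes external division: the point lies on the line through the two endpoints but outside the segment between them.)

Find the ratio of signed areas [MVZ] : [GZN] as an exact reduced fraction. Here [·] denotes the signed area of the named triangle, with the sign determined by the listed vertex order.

[MVZ]:[GZN] = 1/4

Set G = (0, 0), M = (1, 0), N = (0, 1); any affine frame gives the same invariant.
1. V is the centroid of triangle NMG ⇒ V = (1/3, 1/3)
2. Z lies on line MN with MZ:ZN = -3:4 ⇒ Z = (4, -3)
2·[MVZ] = 1, 2·[GZN] = 4
[MVZ]:[GZN] = 1:4 = 1/4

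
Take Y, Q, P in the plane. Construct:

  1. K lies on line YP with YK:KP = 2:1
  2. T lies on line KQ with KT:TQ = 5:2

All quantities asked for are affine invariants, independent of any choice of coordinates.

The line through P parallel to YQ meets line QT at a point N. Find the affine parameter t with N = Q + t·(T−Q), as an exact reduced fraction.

Choose coordinates Y = (0, 0), Q = (1, 0), P = (0, 1).
1. K lies on line YP with YK:KP = 2:1 ⇒ K = (0, 2/3)
2. T lies on line KQ with KT:TQ = 5:2 ⇒ T = (5/7, 4/21)
through P parallel to YQ: direction (1, 0); meets QT at N = (-1/2, 1)
N = Q + t·(T−Q) with t = 21/4

t = 21/4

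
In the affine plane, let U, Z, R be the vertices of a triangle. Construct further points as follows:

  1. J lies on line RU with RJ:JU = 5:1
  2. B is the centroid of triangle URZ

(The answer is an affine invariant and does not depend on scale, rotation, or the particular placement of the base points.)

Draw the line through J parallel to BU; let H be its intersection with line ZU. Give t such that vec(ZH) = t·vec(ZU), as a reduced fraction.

Set U = (0, 0), Z = (1, 0), R = (0, 1); any affine frame gives the same invariant.
1. J lies on line RU with RJ:JU = 5:1 ⇒ J = (0, 1/6)
2. B is the centroid of triangle URZ ⇒ B = (1/3, 1/3)
through J parallel to BU: direction (-1/3, -1/3); meets ZU at H = (-1/6, 0)
H = Z + t·(U−Z) with t = 7/6

t = 7/6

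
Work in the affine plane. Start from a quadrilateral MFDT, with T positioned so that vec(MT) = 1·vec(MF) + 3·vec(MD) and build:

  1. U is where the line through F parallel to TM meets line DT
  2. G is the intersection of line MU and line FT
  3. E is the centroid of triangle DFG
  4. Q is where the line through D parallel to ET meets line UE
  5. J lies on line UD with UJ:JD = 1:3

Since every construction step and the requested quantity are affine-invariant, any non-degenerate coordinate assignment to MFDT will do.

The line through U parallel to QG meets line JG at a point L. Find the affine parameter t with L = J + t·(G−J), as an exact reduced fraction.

t = -11/9

Assign M = (0, 0), F = (1, 0), D = (0, 1), T = (1, 3) — the answer is frame-independent, so this choice is without loss of generality.
1. U is where the line through F parallel to TM meets line DT ⇒ U = (4, 9)
2. G is the intersection of line MU and line FT ⇒ G = (1, 9/4)
3. E is the centroid of triangle DFG ⇒ E = (2/3, 13/12)
4. Q is where the line through D parallel to ET meets line UE ⇒ Q = (-4/9, -14/9)
5. J lies on line UD with UJ:JD = 1:3 ⇒ J = (3, 7)
through U parallel to QG: direction (13/9, 137/36); meets JG at L = (49/9, 461/36)
L = J + t·(G−J) with t = -11/9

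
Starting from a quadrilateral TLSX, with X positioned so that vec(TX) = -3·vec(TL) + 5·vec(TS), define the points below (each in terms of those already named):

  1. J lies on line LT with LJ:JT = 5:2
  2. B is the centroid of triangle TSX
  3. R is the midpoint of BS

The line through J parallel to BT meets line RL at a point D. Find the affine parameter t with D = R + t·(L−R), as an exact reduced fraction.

t = 1/21

Assign T = (0, 0), L = (1, 0), S = (0, 1), X = (-3, 5) — the answer is frame-independent, so this choice is without loss of generality.
1. J lies on line LT with LJ:JT = 5:2 ⇒ J = (2/7, 0)
2. B is the centroid of triangle TSX ⇒ B = (-1, 2)
3. R is the midpoint of BS ⇒ R = (-1/2, 3/2)
through J parallel to BT: direction (1, -2); meets RL at D = (-3/7, 10/7)
D = R + t·(L−R) with t = 1/21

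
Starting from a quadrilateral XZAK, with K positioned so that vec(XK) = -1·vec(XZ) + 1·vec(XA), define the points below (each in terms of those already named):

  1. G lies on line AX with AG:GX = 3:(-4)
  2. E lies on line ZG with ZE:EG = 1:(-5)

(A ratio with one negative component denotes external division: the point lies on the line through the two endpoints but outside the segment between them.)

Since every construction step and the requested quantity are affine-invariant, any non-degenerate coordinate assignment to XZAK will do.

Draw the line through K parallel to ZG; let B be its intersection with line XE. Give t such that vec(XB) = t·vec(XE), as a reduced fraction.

Work in coordinates with X = (0, 0), Z = (1, 0), A = (0, 1), K = (-1, 1).
1. G lies on line AX with AG:GX = 3:(-4) ⇒ G = (0, 4)
2. E lies on line ZG with ZE:EG = 1:(-5) ⇒ E = (5/4, -1)
through K parallel to ZG: direction (-1, 4); meets XE at B = (-15/16, 3/4)
B = X + t·(E−X) with t = -3/4

t = -3/4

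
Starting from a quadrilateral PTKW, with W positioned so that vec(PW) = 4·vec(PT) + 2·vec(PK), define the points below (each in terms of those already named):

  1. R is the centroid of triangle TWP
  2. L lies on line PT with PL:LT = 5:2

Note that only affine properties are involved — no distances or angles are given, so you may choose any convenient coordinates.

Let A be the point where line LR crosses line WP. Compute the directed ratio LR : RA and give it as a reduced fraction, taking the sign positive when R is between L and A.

Assign P = (0, 0), T = (1, 0), K = (0, 1), W = (4, 2) — the answer is frame-independent, so this choice is without loss of generality.
1. R is the centroid of triangle TWP ⇒ R = (5/3, 2/3)
2. L lies on line PT with PL:LT = 5:2 ⇒ L = (5/7, 0)
line LR meets WP at A = (5/2, 5/4)
R = L + t·(A−L) with t = 8/15, so LR:RA = 8/15:7/15

LR:RA = 8/7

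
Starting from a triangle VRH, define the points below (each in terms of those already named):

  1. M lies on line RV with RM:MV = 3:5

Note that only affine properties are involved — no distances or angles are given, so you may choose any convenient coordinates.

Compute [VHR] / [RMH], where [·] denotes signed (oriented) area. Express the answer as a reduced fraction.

Assign V = (0, 0), R = (1, 0), H = (0, 1) — the answer is frame-independent, so this choice is without loss of generality.
1. M lies on line RV with RM:MV = 3:5 ⇒ M = (5/8, 0)
2·[VHR] = -1, 2·[RMH] = -3/8
[VHR]:[RMH] = -1:-3/8 = 8/3

[VHR]:[RMH] = 8/3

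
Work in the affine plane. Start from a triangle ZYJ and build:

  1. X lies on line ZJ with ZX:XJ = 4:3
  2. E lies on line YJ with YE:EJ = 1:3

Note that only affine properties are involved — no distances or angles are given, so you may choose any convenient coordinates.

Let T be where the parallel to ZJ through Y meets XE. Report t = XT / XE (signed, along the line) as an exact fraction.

t = 4/3

Assign Z = (0, 0), Y = (1, 0), J = (0, 1) — the answer is frame-independent, so this choice is without loss of generality.
1. X lies on line ZJ with ZX:XJ = 4:3 ⇒ X = (0, 4/7)
2. E lies on line YJ with YE:EJ = 1:3 ⇒ E = (3/4, 1/4)
through Y parallel to ZJ: direction (0, 1); meets XE at T = (1, 1/7)
T = X + t·(E−X) with t = 4/3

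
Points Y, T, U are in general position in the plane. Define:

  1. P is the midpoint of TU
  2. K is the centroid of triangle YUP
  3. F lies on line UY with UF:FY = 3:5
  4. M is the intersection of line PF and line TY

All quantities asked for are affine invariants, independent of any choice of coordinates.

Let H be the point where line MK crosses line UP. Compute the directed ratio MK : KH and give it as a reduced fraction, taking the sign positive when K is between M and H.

Work in coordinates with Y = (0, 0), T = (1, 0), U = (0, 1).
1. P is the midpoint of TU ⇒ P = (1/2, 1/2)
2. K is the centroid of triangle YUP ⇒ K = (1/6, 1/2)
3. F lies on line UY with UF:FY = 3:5 ⇒ F = (0, 5/8)
4. M is the intersection of line PF and line TY ⇒ M = (5/2, 0)
line MK meets UP at H = (13/22, 9/22)
K = M + t·(H−M) with t = 11/9, so MK:KH = 11/9:-2/9

MK:KH = -11/2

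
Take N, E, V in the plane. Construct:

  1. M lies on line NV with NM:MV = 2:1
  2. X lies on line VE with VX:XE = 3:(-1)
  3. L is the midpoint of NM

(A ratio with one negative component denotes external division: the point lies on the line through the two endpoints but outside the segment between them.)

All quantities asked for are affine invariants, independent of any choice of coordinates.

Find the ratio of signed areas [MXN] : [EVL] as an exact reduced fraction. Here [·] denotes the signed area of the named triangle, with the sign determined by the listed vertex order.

Assign N = (0, 0), E = (1, 0), V = (0, 1) — the answer is frame-independent, so this choice is without loss of generality.
1. M lies on line NV with NM:MV = 2:1 ⇒ M = (0, 2/3)
2. X lies on line VE with VX:XE = 3:(-1) ⇒ X = (3/2, -1/2)
3. L is the midpoint of NM ⇒ L = (0, 1/3)
2·[MXN] = -1, 2·[EVL] = 2/3
[MXN]:[EVL] = -1:2/3 = -3/2

[MXN]:[EVL] = -3/2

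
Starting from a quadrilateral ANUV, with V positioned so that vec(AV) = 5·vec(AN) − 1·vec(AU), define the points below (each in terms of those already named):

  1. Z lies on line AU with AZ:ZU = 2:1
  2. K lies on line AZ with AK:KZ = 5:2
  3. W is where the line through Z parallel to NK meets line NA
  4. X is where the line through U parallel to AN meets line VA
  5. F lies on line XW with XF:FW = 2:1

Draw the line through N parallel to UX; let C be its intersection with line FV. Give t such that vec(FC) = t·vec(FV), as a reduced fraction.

Set A = (0, 0), N = (1, 0), U = (0, 1), V = (5, -1); any affine frame gives the same invariant.
1. Z lies on line AU with AZ:ZU = 2:1 ⇒ Z = (0, 2/3)
2. K lies on line AZ with AK:KZ = 5:2 ⇒ K = (0, 10/21)
3. W is where the line through Z parallel to NK meets line NA ⇒ W = (7/5, 0)
4. X is where the line through U parallel to AN meets line VA ⇒ X = (-5, 1)
5. F lies on line XW with XF:FW = 2:1 ⇒ F = (-11/15, 1/3)
through N parallel to UX: direction (-5, 0); meets FV at C = (7/10, 0)
C = F + t·(V−F) with t = 1/4

t = 1/4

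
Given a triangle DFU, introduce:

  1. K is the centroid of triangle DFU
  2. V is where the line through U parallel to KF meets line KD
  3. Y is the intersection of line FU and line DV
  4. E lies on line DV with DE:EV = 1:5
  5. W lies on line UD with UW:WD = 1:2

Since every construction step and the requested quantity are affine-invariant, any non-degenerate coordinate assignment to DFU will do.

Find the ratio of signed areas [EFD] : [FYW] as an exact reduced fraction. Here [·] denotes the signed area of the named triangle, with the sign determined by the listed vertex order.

[EFD]:[FYW] = -2/3

Choose coordinates D = (0, 0), F = (1, 0), U = (0, 1).
1. K is the centroid of triangle DFU ⇒ K = (1/3, 1/3)
2. V is where the line through U parallel to KF meets line KD ⇒ V = (2/3, 2/3)
3. Y is the intersection of line FU and line DV ⇒ Y = (1/2, 1/2)
4. E lies on line DV with DE:EV = 1:5 ⇒ E = (1/9, 1/9)
5. W lies on line UD with UW:WD = 1:2 ⇒ W = (0, 2/3)
2·[EFD] = -1/9, 2·[FYW] = 1/6
[EFD]:[FYW] = -1/9:1/6 = -2/3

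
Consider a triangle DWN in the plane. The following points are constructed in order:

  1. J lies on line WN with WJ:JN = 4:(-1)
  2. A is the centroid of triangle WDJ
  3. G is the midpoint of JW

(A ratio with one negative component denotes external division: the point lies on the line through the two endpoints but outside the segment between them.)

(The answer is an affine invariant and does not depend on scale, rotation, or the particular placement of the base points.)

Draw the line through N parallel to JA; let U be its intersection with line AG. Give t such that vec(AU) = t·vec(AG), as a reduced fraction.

Work in coordinates with D = (0, 0), W = (1, 0), N = (0, 1).
1. J lies on line WN with WJ:JN = 4:(-1) ⇒ J = (-1/3, 4/3)
2. A is the centroid of triangle WDJ ⇒ A = (2/9, 4/9)
3. G is the midpoint of JW ⇒ G = (1/3, 2/3)
through N parallel to JA: direction (5/9, -8/9); meets AG at U = (5/18, 5/9)
U = A + t·(G−A) with t = 1/2

t = 1/2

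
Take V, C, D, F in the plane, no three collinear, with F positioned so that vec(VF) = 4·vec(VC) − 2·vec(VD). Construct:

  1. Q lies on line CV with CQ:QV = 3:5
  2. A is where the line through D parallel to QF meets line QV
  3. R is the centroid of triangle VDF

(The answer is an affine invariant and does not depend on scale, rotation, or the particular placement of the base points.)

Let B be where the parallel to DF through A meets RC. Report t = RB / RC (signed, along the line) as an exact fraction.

t = 115/16

Assign V = (0, 0), C = (1, 0), D = (0, 1), F = (4, -2) — the answer is frame-independent, so this choice is without loss of generality.
1. Q lies on line CV with CQ:QV = 3:5 ⇒ Q = (5/8, 0)
2. A is where the line through D parallel to QF meets line QV ⇒ A = (27/16, 0)
3. R is the centroid of triangle VDF ⇒ R = (4/3, -1/3)
through A parallel to DF: direction (4, -3); meets RC at B = (-17/16, 33/16)
B = R + t·(C−R) with t = 115/16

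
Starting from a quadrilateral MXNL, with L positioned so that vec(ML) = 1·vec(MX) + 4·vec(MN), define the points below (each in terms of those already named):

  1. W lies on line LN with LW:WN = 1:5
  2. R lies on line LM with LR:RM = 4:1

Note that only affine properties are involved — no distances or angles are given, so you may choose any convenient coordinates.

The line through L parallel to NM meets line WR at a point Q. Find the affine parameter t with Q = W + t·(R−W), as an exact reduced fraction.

t = -5/19

Work in coordinates with M = (0, 0), X = (1, 0), N = (0, 1), L = (1, 4).
1. W lies on line LN with LW:WN = 1:5 ⇒ W = (5/6, 7/2)
2. R lies on line LM with LR:RM = 4:1 ⇒ R = (1/5, 4/5)
through L parallel to NM: direction (0, -1); meets WR at Q = (1, 80/19)
Q = W + t·(R−W) with t = -5/19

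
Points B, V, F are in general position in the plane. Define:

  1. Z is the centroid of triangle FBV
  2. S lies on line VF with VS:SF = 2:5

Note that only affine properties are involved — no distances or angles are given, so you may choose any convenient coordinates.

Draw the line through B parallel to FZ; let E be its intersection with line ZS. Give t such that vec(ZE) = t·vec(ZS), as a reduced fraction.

t = -7/5

Choose coordinates B = (0, 0), V = (1, 0), F = (0, 1).
1. Z is the centroid of triangle FBV ⇒ Z = (1/3, 1/3)
2. S lies on line VF with VS:SF = 2:5 ⇒ S = (5/7, 2/7)
through B parallel to FZ: direction (1/3, -2/3); meets ZS at E = (-1/5, 2/5)
E = Z + t·(S−Z) with t = -7/5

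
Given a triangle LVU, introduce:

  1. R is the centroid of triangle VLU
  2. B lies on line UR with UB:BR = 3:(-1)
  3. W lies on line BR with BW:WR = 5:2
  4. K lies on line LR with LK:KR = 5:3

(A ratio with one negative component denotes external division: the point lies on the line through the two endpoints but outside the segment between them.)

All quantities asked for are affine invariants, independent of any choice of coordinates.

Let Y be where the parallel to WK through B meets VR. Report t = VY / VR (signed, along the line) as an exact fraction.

t = 5/26

Set L = (0, 0), V = (1, 0), U = (0, 1); any affine frame gives the same invariant.
1. R is the centroid of triangle VLU ⇒ R = (1/3, 1/3)
2. B lies on line UR with UB:BR = 3:(-1) ⇒ B = (1/2, 0)
3. W lies on line BR with BW:WR = 5:2 ⇒ W = (8/21, 5/21)
4. K lies on line LR with LK:KR = 5:3 ⇒ K = (5/24, 5/24)
through B parallel to WK: direction (-29/168, -5/168); meets VR at Y = (34/39, 5/78)
Y = V + t·(R−V) with t = 5/26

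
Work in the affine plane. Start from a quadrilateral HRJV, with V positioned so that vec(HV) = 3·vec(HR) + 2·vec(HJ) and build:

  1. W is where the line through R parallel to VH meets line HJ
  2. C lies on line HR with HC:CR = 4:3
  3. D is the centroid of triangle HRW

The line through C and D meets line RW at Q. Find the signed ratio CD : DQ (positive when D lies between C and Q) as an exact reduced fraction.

CD:DQ = 2/7

Work in coordinates with H = (0, 0), R = (1, 0), J = (0, 1), V = (3, 2).
1. W is where the line through R parallel to VH meets line HJ ⇒ W = (0, -2/3)
2. C lies on line HR with HC:CR = 4:3 ⇒ C = (4/7, 0)
3. D is the centroid of triangle HRW ⇒ D = (1/3, -2/9)
line CD meets RW at Q = (-1/2, -1)
D = C + t·(Q−C) with t = 2/9, so CD:DQ = 2/9:7/9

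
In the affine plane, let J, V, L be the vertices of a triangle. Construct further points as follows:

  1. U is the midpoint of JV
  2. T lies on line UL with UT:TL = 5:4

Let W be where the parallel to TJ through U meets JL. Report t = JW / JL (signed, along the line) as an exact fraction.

Choose coordinates J = (0, 0), V = (1, 0), L = (0, 1).
1. U is the midpoint of JV ⇒ U = (1/2, 0)
2. T lies on line UL with UT:TL = 5:4 ⇒ T = (2/9, 5/9)
through U parallel to TJ: direction (-2/9, -5/9); meets JL at W = (0, -5/4)
W = J + t·(L−J) with t = -5/4

t = -5/4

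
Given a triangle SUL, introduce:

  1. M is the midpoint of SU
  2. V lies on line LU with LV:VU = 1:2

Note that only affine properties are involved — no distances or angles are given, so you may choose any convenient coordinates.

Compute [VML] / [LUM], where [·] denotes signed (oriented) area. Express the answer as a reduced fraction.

[VML]:[LUM] = 1/3

Set S = (0, 0), U = (1, 0), L = (0, 1); any affine frame gives the same invariant.
1. M is the midpoint of SU ⇒ M = (1/2, 0)
2. V lies on line LU with LV:VU = 1:2 ⇒ V = (1/3, 2/3)
2·[VML] = -1/6, 2·[LUM] = -1/2
[VML]:[LUM] = -1/6:-1/2 = 1/3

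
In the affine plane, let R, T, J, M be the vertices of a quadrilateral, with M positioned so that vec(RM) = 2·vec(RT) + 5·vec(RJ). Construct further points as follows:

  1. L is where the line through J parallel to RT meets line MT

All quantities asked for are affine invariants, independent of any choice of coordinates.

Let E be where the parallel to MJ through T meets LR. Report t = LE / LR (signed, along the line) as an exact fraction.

Set R = (0, 0), T = (1, 0), J = (0, 1), M = (2, 5); any affine frame gives the same invariant.
1. L is where the line through J parallel to RT meets line MT ⇒ L = (6/5, 1)
through T parallel to MJ: direction (-2, -4); meets LR at E = (12/7, 10/7)
E = L + t·(R−L) with t = -3/7

t = -3/7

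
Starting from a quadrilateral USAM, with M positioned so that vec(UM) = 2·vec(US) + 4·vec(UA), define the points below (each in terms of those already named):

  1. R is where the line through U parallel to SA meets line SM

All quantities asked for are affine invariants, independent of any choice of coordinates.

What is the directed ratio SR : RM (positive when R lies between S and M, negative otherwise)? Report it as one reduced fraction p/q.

SR:RM = -1/6

Assign U = (0, 0), S = (1, 0), A = (0, 1), M = (2, 4) — the answer is frame-independent, so this choice is without loss of generality.
1. R is where the line through U parallel to SA meets line SM ⇒ R = (4/5, -4/5)
R = S + t·(M−S) with t = -1/5, so SR:RM = t:(1−t) = -1/5:6/5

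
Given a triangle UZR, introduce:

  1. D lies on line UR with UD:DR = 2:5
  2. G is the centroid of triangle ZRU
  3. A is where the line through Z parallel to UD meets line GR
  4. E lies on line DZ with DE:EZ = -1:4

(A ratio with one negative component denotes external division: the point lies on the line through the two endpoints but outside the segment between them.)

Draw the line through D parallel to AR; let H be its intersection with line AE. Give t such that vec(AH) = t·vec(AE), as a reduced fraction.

Set U = (0, 0), Z = (1, 0), R = (0, 1); any affine frame gives the same invariant.
1. D lies on line UR with UD:DR = 2:5 ⇒ D = (0, 2/7)
2. G is the centroid of triangle ZRU ⇒ G = (1/3, 1/3)
3. A is where the line through Z parallel to UD meets line GR ⇒ A = (1, -1)
4. E lies on line DZ with DE:EZ = -1:4 ⇒ E = (-1/3, 8/21)
through D parallel to AR: direction (-1, 2); meets AE at H = (7/27, -44/189)
H = A + t·(E−A) with t = 5/9

t = 5/9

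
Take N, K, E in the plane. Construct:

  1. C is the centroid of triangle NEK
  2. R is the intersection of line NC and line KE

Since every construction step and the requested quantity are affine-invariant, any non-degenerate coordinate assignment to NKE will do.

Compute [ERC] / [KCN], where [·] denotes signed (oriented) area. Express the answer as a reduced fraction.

Choose coordinates N = (0, 0), K = (1, 0), E = (0, 1).
1. C is the centroid of triangle NEK ⇒ C = (1/3, 1/3)
2. R is the intersection of line NC and line KE ⇒ R = (1/2, 1/2)
2·[ERC] = -1/6, 2·[KCN] = 1/3
[ERC]:[KCN] = -1/6:1/3 = -1/2

[ERC]:[KCN] = -1/2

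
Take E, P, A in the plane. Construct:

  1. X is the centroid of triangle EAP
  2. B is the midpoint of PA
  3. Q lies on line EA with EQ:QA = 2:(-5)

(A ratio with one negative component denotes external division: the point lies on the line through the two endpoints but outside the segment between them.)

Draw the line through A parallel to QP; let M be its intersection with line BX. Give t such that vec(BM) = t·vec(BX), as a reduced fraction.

Work in coordinates with E = (0, 0), P = (1, 0), A = (0, 1).
1. X is the centroid of triangle EAP ⇒ X = (1/3, 1/3)
2. B is the midpoint of PA ⇒ B = (1/2, 1/2)
3. Q lies on line EA with EQ:QA = 2:(-5) ⇒ Q = (0, -2/3)
through A parallel to QP: direction (1, 2/3); meets BX at M = (3, 3)
M = B + t·(X−B) with t = -15

t = -15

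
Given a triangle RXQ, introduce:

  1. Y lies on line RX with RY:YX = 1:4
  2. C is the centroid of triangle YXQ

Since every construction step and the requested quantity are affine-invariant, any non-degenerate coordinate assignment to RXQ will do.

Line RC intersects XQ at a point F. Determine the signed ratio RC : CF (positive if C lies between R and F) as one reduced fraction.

Assign R = (0, 0), X = (1, 0), Q = (0, 1) — the answer is frame-independent, so this choice is without loss of generality.
1. Y lies on line RX with RY:YX = 1:4 ⇒ Y = (1/5, 0)
2. C is the centroid of triangle YXQ ⇒ C = (2/5, 1/3)
line RC meets XQ at F = (6/11, 5/11)
C = R + t·(F−R) with t = 11/15, so RC:CF = 11/15:4/15

RC:CF = 11/4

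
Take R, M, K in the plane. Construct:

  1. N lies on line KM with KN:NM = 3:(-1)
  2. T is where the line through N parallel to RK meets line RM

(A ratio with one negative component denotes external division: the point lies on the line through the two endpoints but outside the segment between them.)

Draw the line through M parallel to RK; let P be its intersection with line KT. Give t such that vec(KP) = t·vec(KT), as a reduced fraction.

t = 2/3

Choose coordinates R = (0, 0), M = (1, 0), K = (0, 1).
1. N lies on line KM with KN:NM = 3:(-1) ⇒ N = (3/2, -1/2)
2. T is where the line through N parallel to RK meets line RM ⇒ T = (3/2, 0)
through M parallel to RK: direction (0, 1); meets KT at P = (1, 1/3)
P = K + t·(T−K) with t = 2/3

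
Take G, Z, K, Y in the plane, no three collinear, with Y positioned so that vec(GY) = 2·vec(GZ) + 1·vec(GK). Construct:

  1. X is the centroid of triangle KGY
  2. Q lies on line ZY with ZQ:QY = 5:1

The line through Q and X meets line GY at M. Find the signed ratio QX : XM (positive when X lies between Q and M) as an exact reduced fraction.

QX:XM = -5/4

Work in coordinates with G = (0, 0), Z = (1, 0), K = (0, 1), Y = (2, 1).
1. X is the centroid of triangle KGY ⇒ X = (2/3, 2/3)
2. Q lies on line ZY with ZQ:QY = 5:1 ⇒ Q = (11/6, 5/6)
line QX meets GY at M = (8/5, 4/5)
X = Q + t·(M−Q) with t = 5, so QX:XM = 5:-4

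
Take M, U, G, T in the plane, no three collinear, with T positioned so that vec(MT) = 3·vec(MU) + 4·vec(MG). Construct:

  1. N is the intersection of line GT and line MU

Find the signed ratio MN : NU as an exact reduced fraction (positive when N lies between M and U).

MN:NU = -1/2

Set M = (0, 0), U = (1, 0), G = (0, 1), T = (3, 4); any affine frame gives the same invariant.
1. N is the intersection of line GT and line MU ⇒ N = (-1, 0)
N = M + t·(U−M) with t = -1, so MN:NU = t:(1−t) = -1:2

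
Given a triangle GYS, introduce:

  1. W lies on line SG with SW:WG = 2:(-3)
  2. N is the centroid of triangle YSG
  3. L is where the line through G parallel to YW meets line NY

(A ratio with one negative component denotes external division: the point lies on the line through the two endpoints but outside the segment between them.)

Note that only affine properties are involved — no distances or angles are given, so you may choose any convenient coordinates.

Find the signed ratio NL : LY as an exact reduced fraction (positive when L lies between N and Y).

NL:LY = -4/9

Set G = (0, 0), Y = (1, 0), S = (0, 1); any affine frame gives the same invariant.
1. W lies on line SG with SW:WG = 2:(-3) ⇒ W = (0, 3)
2. N is the centroid of triangle YSG ⇒ N = (1/3, 1/3)
3. L is where the line through G parallel to YW meets line NY ⇒ L = (-1/5, 3/5)
L = N + t·(Y−N) with t = -4/5, so NL:LY = t:(1−t) = -4/5:9/5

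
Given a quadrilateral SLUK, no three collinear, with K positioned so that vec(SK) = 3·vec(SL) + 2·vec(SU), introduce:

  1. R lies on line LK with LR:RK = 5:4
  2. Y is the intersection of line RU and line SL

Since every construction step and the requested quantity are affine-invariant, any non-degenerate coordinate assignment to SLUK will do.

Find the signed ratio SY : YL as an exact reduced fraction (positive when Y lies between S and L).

Choose coordinates S = (0, 0), L = (1, 0), U = (0, 1), K = (3, 2).
1. R lies on line LK with LR:RK = 5:4 ⇒ R = (19/9, 10/9)
2. Y is the intersection of line RU and line SL ⇒ Y = (-19, 0)
Y = S + t·(L−S) with t = -19, so SY:YL = t:(1−t) = -19:20

SY:YL = -19/20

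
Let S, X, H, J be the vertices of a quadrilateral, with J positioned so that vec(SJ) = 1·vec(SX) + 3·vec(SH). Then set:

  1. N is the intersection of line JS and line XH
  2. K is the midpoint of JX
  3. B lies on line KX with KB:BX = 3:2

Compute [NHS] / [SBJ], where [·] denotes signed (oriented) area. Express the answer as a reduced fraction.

[NHS]:[SBJ] = 5/48

Choose coordinates S = (0, 0), X = (1, 0), H = (0, 1), J = (1, 3).
1. N is the intersection of line JS and line XH ⇒ N = (1/4, 3/4)
2. K is the midpoint of JX ⇒ K = (1, 3/2)
3. B lies on line KX with KB:BX = 3:2 ⇒ B = (1, 3/5)
2·[NHS] = 1/4, 2·[SBJ] = 12/5
[NHS]:[SBJ] = 1/4:12/5 = 5/48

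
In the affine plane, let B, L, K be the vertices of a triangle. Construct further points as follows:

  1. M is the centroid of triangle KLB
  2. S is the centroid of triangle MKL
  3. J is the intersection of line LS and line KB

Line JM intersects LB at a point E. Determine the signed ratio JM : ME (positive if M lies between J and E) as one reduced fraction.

Assign B = (0, 0), L = (1, 0), K = (0, 1) — the answer is frame-independent, so this choice is without loss of generality.
1. M is the centroid of triangle KLB ⇒ M = (1/3, 1/3)
2. S is the centroid of triangle MKL ⇒ S = (4/9, 4/9)
3. J is the intersection of line LS and line KB ⇒ J = (0, 4/5)
line JM meets LB at E = (4/7, 0)
M = J + t·(E−J) with t = 7/12, so JM:ME = 7/12:5/12

JM:ME = 7/5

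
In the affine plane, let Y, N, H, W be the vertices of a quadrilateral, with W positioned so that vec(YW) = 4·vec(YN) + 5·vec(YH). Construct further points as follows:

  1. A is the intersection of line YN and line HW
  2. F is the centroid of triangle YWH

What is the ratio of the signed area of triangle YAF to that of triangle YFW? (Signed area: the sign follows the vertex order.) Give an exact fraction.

Set Y = (0, 0), N = (1, 0), H = (0, 1), W = (4, 5); any affine frame gives the same invariant.
1. A is the intersection of line YN and line HW ⇒ A = (-1, 0)
2. F is the centroid of triangle YWH ⇒ F = (4/3, 2)
2·[YAF] = -2, 2·[YFW] = -4/3
[YAF]:[YFW] = -2:-4/3 = 3/2

[YAF]:[YFW] = 3/2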